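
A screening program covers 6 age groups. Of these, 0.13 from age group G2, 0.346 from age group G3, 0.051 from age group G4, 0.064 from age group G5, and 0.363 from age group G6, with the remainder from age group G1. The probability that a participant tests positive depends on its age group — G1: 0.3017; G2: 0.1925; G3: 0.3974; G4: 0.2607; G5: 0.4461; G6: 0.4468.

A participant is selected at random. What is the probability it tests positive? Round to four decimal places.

0.3804

P(G1) = 1 − (0.13 + 0.346 + 0.051 + 0.064 + 0.363) = 0.046.
P(T) = P(T|G1)·P(G1) + P(T|G2)·P(G2) + P(T|G3)·P(G3) + P(T|G4)·P(G4) + P(T|G5)·P(G5) + P(T|G6)·P(G6)
      = 0.3017·0.046 + 0.1925·0.13 + 0.3974·0.346 + 0.2607·0.051 + 0.4461·0.064 + 0.4468·0.363
      = 0.0138782 + 0.025025 + 0.1375004 + 0.0132957 + 0.0285504 + 0.1621884 = 0.3804381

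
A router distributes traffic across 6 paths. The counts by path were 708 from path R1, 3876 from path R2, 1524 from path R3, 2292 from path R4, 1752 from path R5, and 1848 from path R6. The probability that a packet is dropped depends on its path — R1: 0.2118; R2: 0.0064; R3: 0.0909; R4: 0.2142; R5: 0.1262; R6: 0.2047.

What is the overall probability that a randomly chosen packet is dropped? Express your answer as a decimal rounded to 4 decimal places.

0.1170

Total: 708 + 3876 + 1524 + 2292 + 1752 + 1848 = 12000.
P(R1) = 708/12000 = 0.059. P(R2) = 3876/12000 = 0.323. P(R3) = 1524/12000 = 0.127. P(R4) = 2292/12000 = 0.191. P(R5) = 1752/12000 = 0.146. P(R6) = 1848/12000 = 0.154.
By the law of total probability,
P(L) = P(L|R1)·P(R1) + P(L|R2)·P(R2) + P(L|R3)·P(R3) + P(L|R4)·P(R4) + P(L|R5)·P(R5) + P(L|R6)·P(R6)
      = 0.2118·0.059 + 0.0064·0.323 + 0.0909·0.127 + 0.2142·0.191 + 0.1262·0.146 + 0.2047·0.154
      = 0.0124962 + 0.0020672 + 0.0115443 + 0.0409122 + 0.0184252 + 0.0315238 = 0.1169689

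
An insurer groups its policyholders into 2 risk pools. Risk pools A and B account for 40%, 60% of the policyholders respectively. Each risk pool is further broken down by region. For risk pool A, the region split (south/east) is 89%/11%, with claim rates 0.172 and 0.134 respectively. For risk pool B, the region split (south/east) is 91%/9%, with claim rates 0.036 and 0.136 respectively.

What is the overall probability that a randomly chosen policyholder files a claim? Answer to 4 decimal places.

P(C|A) = 0.89·0.172 + 0.11·0.134 = 0.15308 + 0.01474 = 0.16782
P(C|B) = 0.91·0.036 + 0.09·0.136 = 0.03276 + 0.01224 = 0.045
Then overall,
P(C) = 0.4·0.16782 + 0.6·0.045
      = 0.067128 + 0.027 = 0.094128

P(C) ≈ 0.0941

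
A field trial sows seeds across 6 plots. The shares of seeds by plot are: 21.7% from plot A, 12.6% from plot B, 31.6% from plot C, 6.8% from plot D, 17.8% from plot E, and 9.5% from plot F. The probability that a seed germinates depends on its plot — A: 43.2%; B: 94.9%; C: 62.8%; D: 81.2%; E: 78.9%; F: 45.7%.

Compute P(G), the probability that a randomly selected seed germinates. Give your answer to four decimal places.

P(G) = P(G|A)·P(A) + P(G|B)·P(B) + P(G|C)·P(C) + P(G|D)·P(D) + P(G|E)·P(E) + P(G|F)·P(F)
      = 0.432·0.217 + 0.949·0.126 + 0.628·0.316 + 0.812·0.068 + 0.789·0.178 + 0.457·0.095
      = 0.093744 + 0.119574 + 0.198448 + 0.055216 + 0.140442 + 0.043415 = 0.650839

0.6508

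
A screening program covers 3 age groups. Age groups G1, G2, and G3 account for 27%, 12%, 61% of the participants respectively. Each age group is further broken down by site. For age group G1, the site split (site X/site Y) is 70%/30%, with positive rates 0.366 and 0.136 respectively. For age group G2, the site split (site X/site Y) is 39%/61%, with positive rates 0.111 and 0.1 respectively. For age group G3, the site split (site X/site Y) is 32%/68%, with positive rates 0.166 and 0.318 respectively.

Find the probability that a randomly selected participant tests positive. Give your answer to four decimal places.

0.2570

P(T|G1) = 0.7·0.366 + 0.3·0.136 = 0.2562 + 0.0408 = 0.297
P(T|G2) = 0.39·0.111 + 0.61·0.1 = 0.04329 + 0.061 = 0.10429
P(T|G3) = 0.32·0.166 + 0.68·0.318 = 0.05312 + 0.21624 = 0.26936
By total probability over the outer partition,
P(T) = 0.27·0.297 + 0.12·0.10429 + 0.61·0.26936
      = 0.08019 + 0.0125148 + 0.1643096 = 0.2570144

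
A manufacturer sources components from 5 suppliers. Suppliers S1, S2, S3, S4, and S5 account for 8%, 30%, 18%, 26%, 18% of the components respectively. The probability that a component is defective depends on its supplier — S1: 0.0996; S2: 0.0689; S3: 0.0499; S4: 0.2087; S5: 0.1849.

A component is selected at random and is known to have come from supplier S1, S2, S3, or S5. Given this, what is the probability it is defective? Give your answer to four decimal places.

Let S = {S1, S2, S3, S5}.
P(S) = 0.08 + 0.3 + 0.18 + 0.18 = 0.74.
P(D ∩ S) = 0.0996·0.08 + 0.0689·0.3 + 0.0499·0.18 + 0.1849·0.18 = 0.007968 + 0.02067 + 0.008982 + 0.033282 = 0.070902.
P(D | S) = 0.070902 / 0.74 = 0.095814…

0.0958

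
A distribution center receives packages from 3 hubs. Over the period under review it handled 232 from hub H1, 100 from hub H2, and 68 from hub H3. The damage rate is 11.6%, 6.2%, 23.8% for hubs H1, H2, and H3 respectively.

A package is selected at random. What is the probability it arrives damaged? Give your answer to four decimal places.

P(D) ≈ 0.1232

Total: 232 + 100 + 68 = 400.
P(H1) = 232/400 = 0.58. P(H2) = 100/400 = 0.25. P(H3) = 68/400 = 0.17.
Summing over the partition,
P(D) = P(D|H1)·P(H1) + P(D|H2)·P(H2) + P(D|H3)·P(H3)
      = 0.116·0.58 + 0.062·0.25 + 0.238·0.17
      = 0.06728 + 0.0155 + 0.04046 = 0.12324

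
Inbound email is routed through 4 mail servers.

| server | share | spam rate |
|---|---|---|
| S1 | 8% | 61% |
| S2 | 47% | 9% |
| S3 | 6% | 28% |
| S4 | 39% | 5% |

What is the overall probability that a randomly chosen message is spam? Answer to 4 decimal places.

Summing over the partition,
P(S) = P(S|S1)·P(S1) + P(S|S2)·P(S2) + P(S|S3)·P(S3) + P(S|S4)·P(S4)
      = 0.61·0.08 + 0.09·0.47 + 0.28·0.06 + 0.05·0.39
      = 0.0488 + 0.0423 + 0.0168 + 0.0195 = 0.1274

P(S) ≈ 0.1274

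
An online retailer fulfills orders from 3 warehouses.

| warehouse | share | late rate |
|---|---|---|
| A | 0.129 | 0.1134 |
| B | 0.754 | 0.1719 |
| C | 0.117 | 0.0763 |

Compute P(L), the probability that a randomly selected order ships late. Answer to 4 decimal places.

P(L) ≈ 0.1532

By the law of total probability,
P(L) = P(L|A)·P(A) + P(L|B)·P(B) + P(L|C)·P(C)
      = 0.1134·0.129 + 0.1719·0.754 + 0.0763·0.117
      = 0.0146286 + 0.1296126 + 0.0089271 = 0.1531683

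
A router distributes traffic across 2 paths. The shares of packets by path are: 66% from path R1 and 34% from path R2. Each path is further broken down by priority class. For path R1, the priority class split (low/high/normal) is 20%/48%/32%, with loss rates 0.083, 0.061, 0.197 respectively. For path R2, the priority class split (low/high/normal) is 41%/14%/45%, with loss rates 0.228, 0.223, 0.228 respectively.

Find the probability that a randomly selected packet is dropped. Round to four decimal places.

P(L|R1) = 0.2·0.083 + 0.48·0.061 + 0.32·0.197 = 0.0166 + 0.02928 + 0.06304 = 0.10892
P(L|R2) = 0.41·0.228 + 0.14·0.223 + 0.45·0.228 = 0.09348 + 0.03122 + 0.1026 = 0.2273
By total probability over the outer partition,
P(L) = 0.66·0.10892 + 0.34·0.2273
      = 0.0718872 + 0.077282 = 0.1491692

0.1492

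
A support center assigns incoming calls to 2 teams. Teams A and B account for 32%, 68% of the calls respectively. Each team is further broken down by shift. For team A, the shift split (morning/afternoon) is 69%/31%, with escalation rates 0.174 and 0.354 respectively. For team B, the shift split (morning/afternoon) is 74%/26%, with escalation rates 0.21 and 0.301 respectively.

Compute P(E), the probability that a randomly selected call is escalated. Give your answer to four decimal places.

P(E|A) = 0.69·0.174 + 0.31·0.354 = 0.12006 + 0.10974 = 0.2298
P(E|B) = 0.74·0.21 + 0.26·0.301 = 0.1554 + 0.07826 = 0.23366
By total probability over the outer partition,
P(E) = 0.32·0.2298 + 0.68·0.23366
      = 0.073536 + 0.1588888 = 0.2324248

P(E) ≈ 0.2324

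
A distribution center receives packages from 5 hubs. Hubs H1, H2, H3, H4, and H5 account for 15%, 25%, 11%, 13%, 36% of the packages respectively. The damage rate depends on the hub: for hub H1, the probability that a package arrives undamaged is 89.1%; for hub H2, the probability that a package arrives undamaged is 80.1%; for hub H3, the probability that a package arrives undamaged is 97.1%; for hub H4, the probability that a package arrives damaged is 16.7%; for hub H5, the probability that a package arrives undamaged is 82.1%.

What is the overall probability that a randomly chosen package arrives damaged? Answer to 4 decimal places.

0.1554

P(D|H1) = 1 − 0.891 = 0.109.
P(D|H2) = 1 − 0.801 = 0.199.
P(D|H3) = 1 − 0.971 = 0.029.
P(D|H5) = 1 − 0.821 = 0.179.
Summing over the partition,
P(D) = P(D|H1)·P(H1) + P(D|H2)·P(H2) + P(D|H3)·P(H3) + P(D|H4)·P(H4) + P(D|H5)·P(H5)
      = 0.109·0.15 + 0.199·0.25 + 0.029·0.11 + 0.167·0.13 + 0.179·0.36
      = 0.01635 + 0.04975 + 0.00319 + 0.02171 + 0.06444 = 0.15544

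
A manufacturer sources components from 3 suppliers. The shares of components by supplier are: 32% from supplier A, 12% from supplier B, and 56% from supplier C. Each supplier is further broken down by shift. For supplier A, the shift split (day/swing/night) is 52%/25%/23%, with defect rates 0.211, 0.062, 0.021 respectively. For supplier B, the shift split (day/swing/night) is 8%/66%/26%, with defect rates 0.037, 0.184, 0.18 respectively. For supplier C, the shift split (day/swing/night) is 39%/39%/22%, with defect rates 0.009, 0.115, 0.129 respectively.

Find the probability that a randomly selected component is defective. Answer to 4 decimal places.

0.1051

P(D|A) = 0.52·0.211 + 0.25·0.062 + 0.23·0.021 = 0.10972 + 0.0155 + 0.00483 = 0.13005
P(D|B) = 0.08·0.037 + 0.66·0.184 + 0.26·0.18 = 0.00296 + 0.12144 + 0.0468 = 0.1712
P(D|C) = 0.39·0.009 + 0.39·0.115 + 0.22·0.129 = 0.00351 + 0.04485 + 0.02838 = 0.07674
Then overall,
P(D) = 0.32·0.13005 + 0.12·0.1712 + 0.56·0.07674
      = 0.041616 + 0.020544 + 0.0429744 = 0.1051344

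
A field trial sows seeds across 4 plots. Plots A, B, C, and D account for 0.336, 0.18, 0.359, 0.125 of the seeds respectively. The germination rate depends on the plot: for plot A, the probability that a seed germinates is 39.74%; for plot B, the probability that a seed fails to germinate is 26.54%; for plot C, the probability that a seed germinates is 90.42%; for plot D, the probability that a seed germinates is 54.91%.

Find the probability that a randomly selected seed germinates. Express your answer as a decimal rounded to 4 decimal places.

P(G|B) = 1 − 0.2654 = 0.7346.
P(G) = P(G|A)·P(A) + P(G|B)·P(B) + P(G|C)·P(C) + P(G|D)·P(D)
      = 0.3974·0.336 + 0.7346·0.18 + 0.9042·0.359 + 0.5491·0.125
      = 0.1335264 + 0.132228 + 0.3246078 + 0.0686375 = 0.6589997

P(G) ≈ 0.6590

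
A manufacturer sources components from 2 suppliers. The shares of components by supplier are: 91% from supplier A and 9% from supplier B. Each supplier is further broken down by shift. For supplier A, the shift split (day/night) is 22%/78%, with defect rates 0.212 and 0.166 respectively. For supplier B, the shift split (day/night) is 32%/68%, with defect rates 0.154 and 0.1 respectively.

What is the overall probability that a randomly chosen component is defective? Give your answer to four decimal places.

P(D) ≈ 0.1708

P(D|A) = 0.22·0.212 + 0.78·0.166 = 0.04664 + 0.12948 = 0.17612
P(D|B) = 0.32·0.154 + 0.68·0.1 = 0.04928 + 0.068 = 0.11728
By total probability over the outer partition,
P(D) = 0.91·0.17612 + 0.09·0.11728
      = 0.1602692 + 0.0105552 = 0.1708244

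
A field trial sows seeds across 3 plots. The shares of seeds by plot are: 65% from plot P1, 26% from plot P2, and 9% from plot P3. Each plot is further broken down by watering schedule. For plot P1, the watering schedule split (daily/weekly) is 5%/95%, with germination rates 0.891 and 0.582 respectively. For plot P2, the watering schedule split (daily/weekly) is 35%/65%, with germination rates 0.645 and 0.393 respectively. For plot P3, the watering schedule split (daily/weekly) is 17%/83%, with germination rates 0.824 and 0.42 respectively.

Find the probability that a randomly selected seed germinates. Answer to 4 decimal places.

P(G|P1) = 0.05·0.891 + 0.95·0.582 = 0.04455 + 0.5529 = 0.59745
P(G|P2) = 0.35·0.645 + 0.65·0.393 = 0.22575 + 0.25545 = 0.4812
P(G|P3) = 0.17·0.824 + 0.83·0.42 = 0.14008 + 0.3486 = 0.48868
By total probability over the outer partition,
P(G) = 0.65·0.59745 + 0.26·0.4812 + 0.09·0.48868
      = 0.3883425 + 0.125112 + 0.0439812 = 0.5574357

P(G) ≈ 0.5574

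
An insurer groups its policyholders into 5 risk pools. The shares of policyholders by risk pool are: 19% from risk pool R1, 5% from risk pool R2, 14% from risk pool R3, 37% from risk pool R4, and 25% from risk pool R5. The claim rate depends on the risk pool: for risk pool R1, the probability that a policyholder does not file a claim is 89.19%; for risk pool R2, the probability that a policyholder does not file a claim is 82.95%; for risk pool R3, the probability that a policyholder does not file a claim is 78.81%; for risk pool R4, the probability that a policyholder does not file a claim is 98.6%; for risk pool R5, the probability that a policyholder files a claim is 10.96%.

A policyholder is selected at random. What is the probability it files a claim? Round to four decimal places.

P(C) ≈ 0.0913

P(C|R1) = 1 − 0.8919 = 0.1081.
P(C|R2) = 1 − 0.8295 = 0.1705.
P(C|R3) = 1 − 0.7881 = 0.2119.
P(C|R4) = 1 − 0.986 = 0.014.
P(C) = P(C|R1)·P(R1) + P(C|R2)·P(R2) + P(C|R3)·P(R3) + P(C|R4)·P(R4) + P(C|R5)·P(R5)
      = 0.1081·0.19 + 0.1705·0.05 + 0.2119·0.14 + 0.014·0.37 + 0.1096·0.25
      = 0.020539 + 0.008525 + 0.029666 + 0.00518 + 0.0274 = 0.09131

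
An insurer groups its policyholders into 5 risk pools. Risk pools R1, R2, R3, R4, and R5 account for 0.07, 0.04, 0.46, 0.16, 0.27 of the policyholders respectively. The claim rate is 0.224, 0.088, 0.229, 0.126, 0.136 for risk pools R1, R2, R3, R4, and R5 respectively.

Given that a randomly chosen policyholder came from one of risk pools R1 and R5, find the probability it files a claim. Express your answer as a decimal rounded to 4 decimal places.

0.1541

Let S = {R1, R5}.
P(S) = 0.07 + 0.27 = 0.34.
P(C ∩ S) = 0.224·0.07 + 0.136·0.27 = 0.01568 + 0.03672 = 0.0524.
P(C | S) = 0.0524 / 0.34 = 0.154118…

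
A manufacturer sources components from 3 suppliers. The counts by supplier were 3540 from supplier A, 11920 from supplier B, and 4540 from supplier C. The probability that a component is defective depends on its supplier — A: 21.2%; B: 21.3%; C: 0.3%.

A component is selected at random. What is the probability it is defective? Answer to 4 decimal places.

0.1652

Total: 3540 + 11920 + 4540 = 20000.
P(A) = 3540/20000 = 0.177. P(B) = 11920/20000 = 0.596. P(C) = 4540/20000 = 0.227.
P(D) = P(D|A)·P(A) + P(D|B)·P(B) + P(D|C)·P(C)
      = 0.212·0.177 + 0.213·0.596 + 0.003·0.227
      = 0.037524 + 0.126948 + 0.000681 = 0.165153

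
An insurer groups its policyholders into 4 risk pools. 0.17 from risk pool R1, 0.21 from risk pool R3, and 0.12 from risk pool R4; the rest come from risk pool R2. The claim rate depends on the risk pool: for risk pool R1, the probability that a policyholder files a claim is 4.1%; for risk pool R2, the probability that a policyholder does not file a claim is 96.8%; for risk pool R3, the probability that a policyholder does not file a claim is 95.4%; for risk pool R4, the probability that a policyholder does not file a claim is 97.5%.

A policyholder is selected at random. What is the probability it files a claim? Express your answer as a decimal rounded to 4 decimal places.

P(R2) = 1 − (0.17 + 0.21 + 0.12) = 0.5.
P(C|R2) = 1 − 0.968 = 0.032.
P(C|R3) = 1 − 0.954 = 0.046.
P(C|R4) = 1 − 0.975 = 0.025.
P(C) = P(C|R1)·P(R1) + P(C|R2)·P(R2) + P(C|R3)·P(R3) + P(C|R4)·P(R4)
      = 0.041·0.17 + 0.032·0.5 + 0.046·0.21 + 0.025·0.12
      = 0.00697 + 0.016 + 0.00966 + 0.003 = 0.03563

P(C) ≈ 0.0356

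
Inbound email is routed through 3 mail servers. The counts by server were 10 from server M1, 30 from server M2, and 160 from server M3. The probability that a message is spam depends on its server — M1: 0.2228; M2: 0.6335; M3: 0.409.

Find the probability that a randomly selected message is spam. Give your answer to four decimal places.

Total: 10 + 30 + 160 = 200.
P(M1) = 10/200 = 0.05. P(M2) = 30/200 = 0.15. P(M3) = 160/200 = 0.8.
Summing over the partition,
P(S) = P(S|M1)·P(M1) + P(S|M2)·P(M2) + P(S|M3)·P(M3)
      = 0.2228·0.05 + 0.6335·0.15 + 0.409·0.8
      = 0.01114 + 0.095025 + 0.3272 = 0.433365

0.4334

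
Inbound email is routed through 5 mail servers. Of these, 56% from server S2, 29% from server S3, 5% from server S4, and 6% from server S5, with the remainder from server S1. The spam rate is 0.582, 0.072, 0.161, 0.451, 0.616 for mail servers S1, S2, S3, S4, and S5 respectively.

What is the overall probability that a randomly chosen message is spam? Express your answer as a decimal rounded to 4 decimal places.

P(S1) = 1 − (0.56 + 0.29 + 0.05 + 0.06) = 0.04.
P(S) = P(S|S1)·P(S1) + P(S|S2)·P(S2) + P(S|S3)·P(S3) + P(S|S4)·P(S4) + P(S|S5)·P(S5)
      = 0.582·0.04 + 0.072·0.56 + 0.161·0.29 + 0.451·0.05 + 0.616·0.06
      = 0.02328 + 0.04032 + 0.04669 + 0.02255 + 0.03696 = 0.1698

P(S) ≈ 0.1698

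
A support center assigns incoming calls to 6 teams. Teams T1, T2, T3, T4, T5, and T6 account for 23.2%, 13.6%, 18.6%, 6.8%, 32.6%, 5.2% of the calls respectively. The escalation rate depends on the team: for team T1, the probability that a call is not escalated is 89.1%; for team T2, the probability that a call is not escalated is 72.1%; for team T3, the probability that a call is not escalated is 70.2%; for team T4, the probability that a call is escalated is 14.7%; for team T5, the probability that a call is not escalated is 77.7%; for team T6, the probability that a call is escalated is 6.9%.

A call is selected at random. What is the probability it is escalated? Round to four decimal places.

P(E) ≈ 0.2049

P(E|T1) = 1 − 0.891 = 0.109.
P(E|T2) = 1 − 0.721 = 0.279.
P(E|T3) = 1 − 0.702 = 0.298.
P(E|T5) = 1 − 0.777 = 0.223.
P(E) = P(E|T1)·P(T1) + P(E|T2)·P(T2) + P(E|T3)·P(T3) + P(E|T4)·P(T4) + P(E|T5)·P(T5) + P(E|T6)·P(T6)
      = 0.109·0.232 + 0.279·0.136 + 0.298·0.186 + 0.147·0.068 + 0.223·0.326 + 0.069·0.052
      = 0.025288 + 0.037944 + 0.055428 + 0.009996 + 0.072698 + 0.003588 = 0.204942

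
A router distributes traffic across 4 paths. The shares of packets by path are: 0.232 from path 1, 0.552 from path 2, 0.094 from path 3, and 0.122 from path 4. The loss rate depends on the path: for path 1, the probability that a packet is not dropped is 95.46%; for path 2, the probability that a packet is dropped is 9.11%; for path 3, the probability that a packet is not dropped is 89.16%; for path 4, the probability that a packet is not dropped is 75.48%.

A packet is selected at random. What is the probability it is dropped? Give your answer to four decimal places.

0.1009

P(L|1) = 1 − 0.9546 = 0.0454.
P(L|3) = 1 − 0.8916 = 0.1084.
P(L|4) = 1 − 0.7548 = 0.2452.
Using total probability over the partition,
P(L) = P(L|1)·P(1) + P(L|2)·P(2) + P(L|3)·P(3) + P(L|4)·P(4)
      = 0.0454·0.232 + 0.0911·0.552 + 0.1084·0.094 + 0.2452·0.122
      = 0.0105328 + 0.0502872 + 0.0101896 + 0.0299144 = 0.100924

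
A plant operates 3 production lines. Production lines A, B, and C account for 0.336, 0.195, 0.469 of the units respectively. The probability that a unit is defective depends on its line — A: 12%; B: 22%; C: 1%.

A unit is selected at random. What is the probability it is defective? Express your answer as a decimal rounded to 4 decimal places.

0.0879

Using total probability over the partition,
P(D) = P(D|A)·P(A) + P(D|B)·P(B) + P(D|C)·P(C)
      = 0.12·0.336 + 0.22·0.195 + 0.01·0.469
      = 0.04032 + 0.0429 + 0.00469 = 0.08791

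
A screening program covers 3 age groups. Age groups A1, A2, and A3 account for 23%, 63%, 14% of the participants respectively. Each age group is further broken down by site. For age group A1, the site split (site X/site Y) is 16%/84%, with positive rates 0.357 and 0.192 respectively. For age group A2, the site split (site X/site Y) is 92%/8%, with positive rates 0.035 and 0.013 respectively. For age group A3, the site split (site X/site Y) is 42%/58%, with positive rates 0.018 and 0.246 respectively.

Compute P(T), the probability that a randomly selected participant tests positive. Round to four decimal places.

P(T|A1) = 0.16·0.357 + 0.84·0.192 = 0.05712 + 0.16128 = 0.2184
P(T|A2) = 0.92·0.035 + 0.08·0.013 = 0.0322 + 0.00104 = 0.03324
P(T|A3) = 0.42·0.018 + 0.58·0.246 = 0.00756 + 0.14268 = 0.15024
Then overall,
P(T) = 0.23·0.2184 + 0.63·0.03324 + 0.14·0.15024
      = 0.050232 + 0.0209412 + 0.0210336 = 0.0922068

P(T) ≈ 0.0922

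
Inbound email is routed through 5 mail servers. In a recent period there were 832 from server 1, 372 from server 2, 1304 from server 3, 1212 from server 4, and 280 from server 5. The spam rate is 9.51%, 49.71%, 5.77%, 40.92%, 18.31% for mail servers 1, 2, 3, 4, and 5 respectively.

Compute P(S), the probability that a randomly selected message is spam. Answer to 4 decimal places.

P(S) ≈ 0.2216

Total: 832 + 372 + 1304 + 1212 + 280 = 4000.
P(1) = 832/4000 = 0.208. P(2) = 372/4000 = 0.093. P(3) = 1304/4000 = 0.326. P(4) = 1212/4000 = 0.303. P(5) = 280/4000 = 0.07.
P(S) = P(S|1)·P(1) + P(S|2)·P(2) + P(S|3)·P(3) + P(S|4)·P(4) + P(S|5)·P(5)
      = 0.0951·0.208 + 0.4971·0.093 + 0.0577·0.326 + 0.4092·0.303 + 0.1831·0.07
      = 0.0197808 + 0.0462303 + 0.0188102 + 0.1239876 + 0.012817 = 0.2216259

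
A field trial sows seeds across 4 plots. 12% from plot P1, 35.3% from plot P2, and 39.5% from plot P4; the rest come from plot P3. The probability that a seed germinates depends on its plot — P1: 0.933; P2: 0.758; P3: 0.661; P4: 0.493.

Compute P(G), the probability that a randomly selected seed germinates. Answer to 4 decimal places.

P(P3) = 1 − (0.12 + 0.353 + 0.395) = 0.132.
P(G) = P(G|P1)·P(P1) + P(G|P2)·P(P2) + P(G|P3)·P(P3) + P(G|P4)·P(P4)
      = 0.933·0.12 + 0.758·0.353 + 0.661·0.132 + 0.493·0.395
      = 0.11196 + 0.267574 + 0.087252 + 0.194735 = 0.661521

0.6615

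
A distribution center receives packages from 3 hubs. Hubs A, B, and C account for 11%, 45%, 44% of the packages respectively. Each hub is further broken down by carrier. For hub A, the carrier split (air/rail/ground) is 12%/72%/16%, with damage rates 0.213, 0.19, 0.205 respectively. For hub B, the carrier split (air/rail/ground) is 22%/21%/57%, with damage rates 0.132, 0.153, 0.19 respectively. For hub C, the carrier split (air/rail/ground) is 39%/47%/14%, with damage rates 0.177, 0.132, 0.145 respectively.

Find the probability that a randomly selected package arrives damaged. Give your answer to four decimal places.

P(D|A) = 0.12·0.213 + 0.72·0.19 + 0.16·0.205 = 0.02556 + 0.1368 + 0.0328 = 0.19516
P(D|B) = 0.22·0.132 + 0.21·0.153 + 0.57·0.19 = 0.02904 + 0.03213 + 0.1083 = 0.16947
P(D|C) = 0.39·0.177 + 0.47·0.132 + 0.14·0.145 = 0.06903 + 0.06204 + 0.0203 = 0.15137
By total probability over the outer partition,
P(D) = 0.11·0.19516 + 0.45·0.16947 + 0.44·0.15137
      = 0.0214676 + 0.0762615 + 0.0666028 = 0.1643319

0.1643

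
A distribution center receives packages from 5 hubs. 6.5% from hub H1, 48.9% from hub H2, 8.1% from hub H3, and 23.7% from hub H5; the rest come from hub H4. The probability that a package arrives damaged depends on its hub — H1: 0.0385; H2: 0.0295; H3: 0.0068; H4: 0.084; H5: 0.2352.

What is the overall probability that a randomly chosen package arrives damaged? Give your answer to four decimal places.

P(H4) = 1 − (0.065 + 0.489 + 0.081 + 0.237) = 0.128.
By the law of total probability,
P(D) = P(D|H1)·P(H1) + P(D|H2)·P(H2) + P(D|H3)·P(H3) + P(D|H4)·P(H4) + P(D|H5)·P(H5)
      = 0.0385·0.065 + 0.0295·0.489 + 0.0068·0.081 + 0.084·0.128 + 0.2352·0.237
      = 0.0025025 + 0.0144255 + 0.0005508 + 0.010752 + 0.0557424 = 0.0839732

0.0840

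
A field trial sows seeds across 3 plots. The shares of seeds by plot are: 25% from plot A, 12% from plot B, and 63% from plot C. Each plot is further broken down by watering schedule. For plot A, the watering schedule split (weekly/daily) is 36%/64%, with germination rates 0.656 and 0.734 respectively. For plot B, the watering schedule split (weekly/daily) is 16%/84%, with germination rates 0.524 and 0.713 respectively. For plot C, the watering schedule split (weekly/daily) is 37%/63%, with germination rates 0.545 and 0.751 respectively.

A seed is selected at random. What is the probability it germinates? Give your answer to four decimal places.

P(G) ≈ 0.6835

P(G|A) = 0.36·0.656 + 0.64·0.734 = 0.23616 + 0.46976 = 0.70592
P(G|B) = 0.16·0.524 + 0.84·0.713 = 0.08384 + 0.59892 = 0.68276
P(G|C) = 0.37·0.545 + 0.63·0.751 = 0.20165 + 0.47313 = 0.67478
By total probability over the outer partition,
P(G) = 0.25·0.70592 + 0.12·0.68276 + 0.63·0.67478
      = 0.17648 + 0.0819312 + 0.4251114 = 0.6835226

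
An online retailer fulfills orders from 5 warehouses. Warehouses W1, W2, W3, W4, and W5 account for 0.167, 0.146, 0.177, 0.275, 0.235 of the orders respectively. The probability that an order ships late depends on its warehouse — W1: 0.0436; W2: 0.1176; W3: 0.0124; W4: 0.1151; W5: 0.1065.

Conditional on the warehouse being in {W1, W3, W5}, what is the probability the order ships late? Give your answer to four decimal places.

Let S = {W1, W3, W5}.
P(S) = 0.167 + 0.177 + 0.235 = 0.579.
P(L ∩ S) = 0.0436·0.167 + 0.0124·0.177 + 0.1065·0.235 = 0.0072812 + 0.0021948 + 0.0250275 = 0.0345035.
P(L | S) = 0.0345035 / 0.579 = 0.059592…

P(L|S) ≈ 0.0596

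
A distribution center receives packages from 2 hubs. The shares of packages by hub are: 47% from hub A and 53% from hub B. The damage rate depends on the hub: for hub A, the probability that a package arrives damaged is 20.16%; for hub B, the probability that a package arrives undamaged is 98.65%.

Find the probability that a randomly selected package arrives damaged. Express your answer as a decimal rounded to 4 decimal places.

P(D) ≈ 0.1019

P(D|B) = 1 − 0.9865 = 0.0135.
Using total probability over the partition,
P(D) = P(D|A)·P(A) + P(D|B)·P(B)
      = 0.2016·0.47 + 0.0135·0.53
      = 0.094752 + 0.007155 = 0.101907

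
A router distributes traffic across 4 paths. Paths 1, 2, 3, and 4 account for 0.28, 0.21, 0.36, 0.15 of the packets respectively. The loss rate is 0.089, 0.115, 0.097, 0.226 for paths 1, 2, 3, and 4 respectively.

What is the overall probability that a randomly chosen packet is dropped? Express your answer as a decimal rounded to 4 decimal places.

0.1179

By the law of total probability,
P(L) = P(L|1)·P(1) + P(L|2)·P(2) + P(L|3)·P(3) + P(L|4)·P(4)
      = 0.089·0.28 + 0.115·0.21 + 0.097·0.36 + 0.226·0.15
      = 0.02492 + 0.02415 + 0.03492 + 0.0339 = 0.11789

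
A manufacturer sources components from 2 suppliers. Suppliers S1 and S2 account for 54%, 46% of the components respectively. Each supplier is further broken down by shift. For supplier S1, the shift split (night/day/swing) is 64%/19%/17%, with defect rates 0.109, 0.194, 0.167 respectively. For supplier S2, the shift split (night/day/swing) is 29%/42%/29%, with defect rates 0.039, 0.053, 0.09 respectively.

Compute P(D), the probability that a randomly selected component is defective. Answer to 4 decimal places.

0.1004

P(D|S1) = 0.64·0.109 + 0.19·0.194 + 0.17·0.167 = 0.06976 + 0.03686 + 0.02839 = 0.13501
P(D|S2) = 0.29·0.039 + 0.42·0.053 + 0.29·0.09 = 0.01131 + 0.02226 + 0.0261 = 0.05967
Then overall,
P(D) = 0.54·0.13501 + 0.46·0.05967
      = 0.0729054 + 0.0274482 = 0.1003536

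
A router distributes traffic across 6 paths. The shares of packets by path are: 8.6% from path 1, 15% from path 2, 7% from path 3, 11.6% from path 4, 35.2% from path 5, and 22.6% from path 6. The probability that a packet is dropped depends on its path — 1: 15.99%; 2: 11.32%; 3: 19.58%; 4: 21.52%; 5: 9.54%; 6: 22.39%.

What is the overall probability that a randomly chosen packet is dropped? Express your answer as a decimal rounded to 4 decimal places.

By the law of total probability,
P(L) = P(L|1)·P(1) + P(L|2)·P(2) + P(L|3)·P(3) + P(L|4)·P(4) + P(L|5)·P(5) + P(L|6)·P(6)
      = 0.1599·0.086 + 0.1132·0.15 + 0.1958·0.07 + 0.2152·0.116 + 0.0954·0.352 + 0.2239·0.226
      = 0.0137514 + 0.01698 + 0.013706 + 0.0249632 + 0.0335808 + 0.0506014 = 0.1535828

P(L) ≈ 0.1536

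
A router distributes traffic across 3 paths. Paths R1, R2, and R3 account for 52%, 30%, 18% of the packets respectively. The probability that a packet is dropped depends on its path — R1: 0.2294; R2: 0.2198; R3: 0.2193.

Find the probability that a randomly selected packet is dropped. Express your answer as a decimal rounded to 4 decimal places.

P(L) ≈ 0.2247

Summing over the partition,
P(L) = P(L|R1)·P(R1) + P(L|R2)·P(R2) + P(L|R3)·P(R3)
      = 0.2294·0.52 + 0.2198·0.3 + 0.2193·0.18
      = 0.119288 + 0.06594 + 0.039474 = 0.224702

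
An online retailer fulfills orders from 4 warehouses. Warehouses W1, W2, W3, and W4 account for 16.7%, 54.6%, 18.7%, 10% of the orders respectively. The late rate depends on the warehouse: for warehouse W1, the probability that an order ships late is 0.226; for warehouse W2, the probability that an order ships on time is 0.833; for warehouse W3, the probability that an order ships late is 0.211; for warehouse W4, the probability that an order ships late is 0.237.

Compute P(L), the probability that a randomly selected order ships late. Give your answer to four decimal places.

P(L|W2) = 1 − 0.833 = 0.167.
P(L) = P(L|W1)·P(W1) + P(L|W2)·P(W2) + P(L|W3)·P(W3) + P(L|W4)·P(W4)
      = 0.226·0.167 + 0.167·0.546 + 0.211·0.187 + 0.237·0.1
      = 0.037742 + 0.091182 + 0.039457 + 0.0237 = 0.192081

0.1921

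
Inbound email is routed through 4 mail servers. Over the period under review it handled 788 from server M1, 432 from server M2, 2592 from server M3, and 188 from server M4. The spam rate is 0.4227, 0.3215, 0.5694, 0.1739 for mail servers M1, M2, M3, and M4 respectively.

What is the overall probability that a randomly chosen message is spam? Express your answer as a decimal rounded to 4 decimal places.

P(S) ≈ 0.4951

Total: 788 + 432 + 2592 + 188 = 4000.
P(M1) = 788/4000 = 0.197. P(M2) = 432/4000 = 0.108. P(M3) = 2592/4000 = 0.648. P(M4) = 188/4000 = 0.047.
P(S) = P(S|M1)·P(M1) + P(S|M2)·P(M2) + P(S|M3)·P(M3) + P(S|M4)·P(M4)
      = 0.4227·0.197 + 0.3215·0.108 + 0.5694·0.648 + 0.1739·0.047
      = 0.0832719 + 0.034722 + 0.3689712 + 0.0081733 = 0.4951384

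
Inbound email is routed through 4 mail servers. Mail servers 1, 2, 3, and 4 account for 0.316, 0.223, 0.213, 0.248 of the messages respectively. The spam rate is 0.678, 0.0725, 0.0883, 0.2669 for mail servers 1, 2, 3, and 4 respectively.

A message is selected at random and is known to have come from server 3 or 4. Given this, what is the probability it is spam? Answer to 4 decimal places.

P(S|J) ≈ 0.1844

Let J = {3, 4}.
P(J) = 0.213 + 0.248 = 0.461.
P(S ∩ J) = 0.0883·0.213 + 0.2669·0.248 = 0.0188079 + 0.0661912 = 0.0849991.
P(S | J) = 0.0849991 / 0.461 = 0.184380…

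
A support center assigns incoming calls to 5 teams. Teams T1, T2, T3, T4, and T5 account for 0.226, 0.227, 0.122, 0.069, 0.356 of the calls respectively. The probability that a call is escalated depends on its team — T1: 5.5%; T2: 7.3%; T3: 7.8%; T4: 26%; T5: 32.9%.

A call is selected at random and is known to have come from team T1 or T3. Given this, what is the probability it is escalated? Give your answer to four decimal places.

Let S = {T1, T3}.
P(S) = 0.226 + 0.122 = 0.348.
P(E ∩ S) = 0.055·0.226 + 0.078·0.122 = 0.01243 + 0.009516 = 0.021946.
P(E | S) = 0.021946 / 0.348 = 0.063063…

P(E|S) ≈ 0.0631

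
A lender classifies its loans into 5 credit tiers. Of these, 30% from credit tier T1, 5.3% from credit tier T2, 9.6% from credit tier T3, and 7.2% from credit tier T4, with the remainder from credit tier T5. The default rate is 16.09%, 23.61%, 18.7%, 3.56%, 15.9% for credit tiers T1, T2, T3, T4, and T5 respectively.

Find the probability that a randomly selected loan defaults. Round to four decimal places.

P(T5) = 1 − (0.3 + 0.053 + 0.096 + 0.072) = 0.479.
P(D) = P(D|T1)·P(T1) + P(D|T2)·P(T2) + P(D|T3)·P(T3) + P(D|T4)·P(T4) + P(D|T5)·P(T5)
      = 0.1609·0.3 + 0.2361·0.053 + 0.187·0.096 + 0.0356·0.072 + 0.159·0.479
      = 0.04827 + 0.0125133 + 0.017952 + 0.0025632 + 0.076161 = 0.1574595

0.1575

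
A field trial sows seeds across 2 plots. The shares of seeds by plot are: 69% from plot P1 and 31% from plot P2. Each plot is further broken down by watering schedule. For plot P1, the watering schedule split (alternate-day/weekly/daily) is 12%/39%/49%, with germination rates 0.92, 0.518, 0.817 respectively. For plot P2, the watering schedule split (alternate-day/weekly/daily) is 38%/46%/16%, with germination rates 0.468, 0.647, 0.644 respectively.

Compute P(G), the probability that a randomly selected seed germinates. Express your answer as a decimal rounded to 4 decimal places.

0.6711

P(G|P1) = 0.12·0.92 + 0.39·0.518 + 0.49·0.817 = 0.1104 + 0.20202 + 0.40033 = 0.71275
P(G|P2) = 0.38·0.468 + 0.46·0.647 + 0.16·0.644 = 0.17784 + 0.29762 + 0.10304 = 0.5785
By total probability over the outer partition,
P(G) = 0.69·0.71275 + 0.31·0.5785
      = 0.4917975 + 0.179335 = 0.6711325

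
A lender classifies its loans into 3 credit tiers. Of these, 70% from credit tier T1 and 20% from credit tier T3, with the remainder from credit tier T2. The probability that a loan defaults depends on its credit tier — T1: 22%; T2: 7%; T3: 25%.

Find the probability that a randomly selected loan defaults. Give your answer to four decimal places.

P(T2) = 1 − (0.7 + 0.2) = 0.1.
P(D) = P(D|T1)·P(T1) + P(D|T2)·P(T2) + P(D|T3)·P(T3)
      = 0.22·0.7 + 0.07·0.1 + 0.25·0.2
      = 0.154 + 0.007 + 0.05 = 0.211

P(D) ≈ 0.2110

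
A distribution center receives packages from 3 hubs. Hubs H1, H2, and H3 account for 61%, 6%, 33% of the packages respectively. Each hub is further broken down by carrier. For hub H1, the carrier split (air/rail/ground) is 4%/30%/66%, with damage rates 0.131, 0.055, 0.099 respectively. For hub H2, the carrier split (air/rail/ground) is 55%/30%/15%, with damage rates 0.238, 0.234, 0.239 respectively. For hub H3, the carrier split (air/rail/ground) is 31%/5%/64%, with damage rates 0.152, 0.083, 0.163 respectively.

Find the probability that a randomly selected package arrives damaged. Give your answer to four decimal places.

P(D) ≈ 0.1187

P(D|H1) = 0.04·0.131 + 0.3·0.055 + 0.66·0.099 = 0.00524 + 0.0165 + 0.06534 = 0.08708
P(D|H2) = 0.55·0.238 + 0.3·0.234 + 0.15·0.239 = 0.1309 + 0.0702 + 0.03585 = 0.23695
P(D|H3) = 0.31·0.152 + 0.05·0.083 + 0.64·0.163 = 0.04712 + 0.00415 + 0.10432 = 0.15559
Then overall,
P(D) = 0.61·0.08708 + 0.06·0.23695 + 0.33·0.15559
      = 0.0531188 + 0.014217 + 0.0513447 = 0.1186805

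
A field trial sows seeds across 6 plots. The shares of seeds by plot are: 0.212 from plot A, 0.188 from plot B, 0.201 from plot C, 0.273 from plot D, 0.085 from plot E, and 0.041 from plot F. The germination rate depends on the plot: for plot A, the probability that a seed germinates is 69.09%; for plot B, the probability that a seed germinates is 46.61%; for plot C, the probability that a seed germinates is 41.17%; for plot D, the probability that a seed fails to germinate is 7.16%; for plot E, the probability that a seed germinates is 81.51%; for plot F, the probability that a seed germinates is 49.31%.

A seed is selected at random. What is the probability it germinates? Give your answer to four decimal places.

0.6598

P(G|D) = 1 − 0.0716 = 0.9284.
P(G) = P(G|A)·P(A) + P(G|B)·P(B) + P(G|C)·P(C) + P(G|D)·P(D) + P(G|E)·P(E) + P(G|F)·P(F)
      = 0.6909·0.212 + 0.4661·0.188 + 0.4117·0.201 + 0.9284·0.273 + 0.8151·0.085 + 0.4931·0.041
      = 0.1464708 + 0.0876268 + 0.0827517 + 0.2534532 + 0.0692835 + 0.0202171 = 0.6598031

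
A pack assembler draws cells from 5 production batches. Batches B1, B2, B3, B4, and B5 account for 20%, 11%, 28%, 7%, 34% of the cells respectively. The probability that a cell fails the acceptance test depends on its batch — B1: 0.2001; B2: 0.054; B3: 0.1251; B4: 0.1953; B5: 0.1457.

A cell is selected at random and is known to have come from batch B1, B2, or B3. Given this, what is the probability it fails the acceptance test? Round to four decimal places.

Let S = {B1, B2, B3}.
P(S) = 0.2 + 0.11 + 0.28 = 0.59.
P(F ∩ S) = 0.2001·0.2 + 0.054·0.11 + 0.1251·0.28 = 0.04002 + 0.00594 + 0.035028 = 0.080988.
P(F | S) = 0.080988 / 0.59 = 0.137268…

0.1373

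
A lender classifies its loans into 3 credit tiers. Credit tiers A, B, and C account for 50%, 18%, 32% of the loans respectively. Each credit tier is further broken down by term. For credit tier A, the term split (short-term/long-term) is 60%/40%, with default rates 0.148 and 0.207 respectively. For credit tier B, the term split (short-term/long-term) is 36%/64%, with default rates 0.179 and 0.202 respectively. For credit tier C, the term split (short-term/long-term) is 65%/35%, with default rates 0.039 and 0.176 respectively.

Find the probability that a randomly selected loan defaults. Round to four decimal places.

P(D) ≈ 0.1485

P(D|A) = 0.6·0.148 + 0.4·0.207 = 0.0888 + 0.0828 = 0.1716
P(D|B) = 0.36·0.179 + 0.64·0.202 = 0.06444 + 0.12928 = 0.19372
P(D|C) = 0.65·0.039 + 0.35·0.176 = 0.02535 + 0.0616 = 0.08695
Then overall,
P(D) = 0.5·0.1716 + 0.18·0.19372 + 0.32·0.08695
      = 0.0858 + 0.0348696 + 0.027824 = 0.1484936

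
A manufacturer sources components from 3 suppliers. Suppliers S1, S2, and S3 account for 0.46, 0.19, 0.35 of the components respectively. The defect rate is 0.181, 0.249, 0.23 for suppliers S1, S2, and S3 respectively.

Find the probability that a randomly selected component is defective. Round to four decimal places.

0.2111

Summing over the partition,
P(D) = P(D|S1)·P(S1) + P(D|S2)·P(S2) + P(D|S3)·P(S3)
      = 0.181·0.46 + 0.249·0.19 + 0.23·0.35
      = 0.08326 + 0.04731 + 0.0805 = 0.21107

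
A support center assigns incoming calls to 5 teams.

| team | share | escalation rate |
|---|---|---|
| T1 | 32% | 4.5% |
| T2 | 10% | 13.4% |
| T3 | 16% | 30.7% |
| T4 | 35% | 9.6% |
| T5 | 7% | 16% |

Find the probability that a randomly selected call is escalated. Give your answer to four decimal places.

0.1217

P(E) = P(E|T1)·P(T1) + P(E|T2)·P(T2) + P(E|T3)·P(T3) + P(E|T4)·P(T4) + P(E|T5)·P(T5)
      = 0.045·0.32 + 0.134·0.1 + 0.307·0.16 + 0.096·0.35 + 0.16·0.07
      = 0.0144 + 0.0134 + 0.04912 + 0.0336 + 0.0112 = 0.12172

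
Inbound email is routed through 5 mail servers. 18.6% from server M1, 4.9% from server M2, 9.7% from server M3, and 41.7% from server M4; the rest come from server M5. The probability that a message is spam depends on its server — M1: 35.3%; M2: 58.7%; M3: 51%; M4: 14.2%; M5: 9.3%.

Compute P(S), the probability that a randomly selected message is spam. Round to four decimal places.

P(M5) = 1 − (0.186 + 0.049 + 0.097 + 0.417) = 0.251.
P(S) = P(S|M1)·P(M1) + P(S|M2)·P(M2) + P(S|M3)·P(M3) + P(S|M4)·P(M4) + P(S|M5)·P(M5)
      = 0.353·0.186 + 0.587·0.049 + 0.51·0.097 + 0.142·0.417 + 0.093·0.251
      = 0.065658 + 0.028763 + 0.04947 + 0.059214 + 0.023343 = 0.226448

P(S) ≈ 0.2264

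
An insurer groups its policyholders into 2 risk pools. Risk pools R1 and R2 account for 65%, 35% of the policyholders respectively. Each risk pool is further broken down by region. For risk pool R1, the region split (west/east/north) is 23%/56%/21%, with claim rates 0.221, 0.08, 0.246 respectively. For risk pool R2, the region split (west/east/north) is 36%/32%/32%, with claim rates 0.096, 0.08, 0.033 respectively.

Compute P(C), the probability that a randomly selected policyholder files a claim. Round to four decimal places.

P(C|R1) = 0.23·0.221 + 0.56·0.08 + 0.21·0.246 = 0.05083 + 0.0448 + 0.05166 = 0.14729
P(C|R2) = 0.36·0.096 + 0.32·0.08 + 0.32·0.033 = 0.03456 + 0.0256 + 0.01056 = 0.07072
Then overall,
P(C) = 0.65·0.14729 + 0.35·0.07072
      = 0.0957385 + 0.024752 = 0.1204905

P(C) ≈ 0.1205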